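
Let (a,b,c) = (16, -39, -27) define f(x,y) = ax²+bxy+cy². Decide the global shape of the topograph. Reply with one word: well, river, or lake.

D = b²−4ac = (-39)² − 4·16·(-27) = 3249
D = 57² is a perfect square ⇒ form factors over ℤ ⇒ lakes

lake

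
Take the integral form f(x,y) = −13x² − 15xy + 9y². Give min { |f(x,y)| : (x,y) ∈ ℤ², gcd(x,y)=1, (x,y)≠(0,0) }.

descent: ρ → (9,15,-13)  [lands on river]
river: ρ → (-13,11,11)
river: ρ → (11,11,-13)
river: ρ → (-13,15,9)
river: ρ → (9,21,-7)
river: ρ → (-7,21,9)
closes: descent 1, river 6
min |a| on river = 7

7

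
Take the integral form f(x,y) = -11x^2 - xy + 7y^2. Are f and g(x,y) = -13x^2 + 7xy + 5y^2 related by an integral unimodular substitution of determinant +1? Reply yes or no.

D₁ = 309, D₂ = 309
river cycle of f (length 6): (7, 15, -3), (-3, 15, 7), (7, 13, -5), (-5, 17, 1), (1, 17, -5), (-5, 13, 7)
river cycle of g (length 6): (5, 13, -7), (-7, 15, 3), (3, 15, -7), (-7, 13, 5), (5, 17, -1), (-1, 17, 5)
cycles differ ⇒ inequivalent

no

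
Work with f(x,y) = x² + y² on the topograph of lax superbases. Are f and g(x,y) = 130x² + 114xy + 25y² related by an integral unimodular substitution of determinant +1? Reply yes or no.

D₁ = -4, D₂ = -4
f: reduced (well bottom): (1,0,1) with a≤c, −a<b≤a
g: flip: (130,114,25)→(25,-114,130)
g: translate: b→-14 (≡-114 mod 50), so (25,-114,130)→(25,-14,2)
g: flip: (25,-14,2)→(2,14,25)
g: translate: b→2 (≡14 mod 4), so (2,14,25)→(2,2,1)
g: flip: (2,2,1)→(1,-2,2)
g: translate: b→0 (≡-2 mod 2), so (1,-2,2)→(1,0,1)
g: reduced (well bottom): (1,0,1) with a≤c, −a<b≤a
reduced forms (1, 0, 1) vs (1, 0, 1) ⇒ equivalent

yes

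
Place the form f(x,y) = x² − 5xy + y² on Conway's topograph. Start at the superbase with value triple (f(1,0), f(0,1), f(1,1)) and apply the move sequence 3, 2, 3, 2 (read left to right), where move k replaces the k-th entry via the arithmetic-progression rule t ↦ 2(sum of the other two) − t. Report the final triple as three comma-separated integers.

start (1,1,-3) = (f(1,0),f(0,1),f(1,1))
replace slot 3: 2·(1+1) − (-3) = 7 → (1,1,7)
replace slot 2: 2·(1+7) − 1 = 15 → (1,15,7)
replace slot 3: 2·(1+15) − 7 = 25 → (1,15,25)
replace slot 2: 2·(1+25) − 15 = 37 → (1,37,25)

1,37,25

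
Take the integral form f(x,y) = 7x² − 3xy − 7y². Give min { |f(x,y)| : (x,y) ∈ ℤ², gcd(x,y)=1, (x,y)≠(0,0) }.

descent: ρ → (-7,3,7)  [lands on river]
river: ρ → (7,11,-3)
river: ρ → (-3,13,3)
river: ρ → (3,11,-7)
closes: descent 1, river 4
min |a| on river = 3

3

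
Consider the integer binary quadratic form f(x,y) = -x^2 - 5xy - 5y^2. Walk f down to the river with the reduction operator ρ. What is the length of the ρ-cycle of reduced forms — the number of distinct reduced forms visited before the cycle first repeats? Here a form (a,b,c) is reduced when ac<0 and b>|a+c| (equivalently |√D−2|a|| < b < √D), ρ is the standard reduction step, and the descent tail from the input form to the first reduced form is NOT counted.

D = 5, ⌊√D⌋ = 2
descent: ρ → (-5,5,-1)
descent: ρ → (-1,1,1)  [lands on river]
river: ρ → (1,1,-1)
ρ-cycle length = 2 (tail of 2 descent steps not counted)

2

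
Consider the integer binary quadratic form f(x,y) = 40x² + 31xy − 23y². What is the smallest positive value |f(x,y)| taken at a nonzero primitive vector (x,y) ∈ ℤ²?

river: ρ → (-23,61,10)
river: ρ → (10,59,-29)
river: ρ → (-29,57,12)
river: ρ → (12,63,-14)
river: ρ → (-14,49,40)
river: ρ → (40,31,-23)
closes: descent 0, river 6
min |a| on river = 10

10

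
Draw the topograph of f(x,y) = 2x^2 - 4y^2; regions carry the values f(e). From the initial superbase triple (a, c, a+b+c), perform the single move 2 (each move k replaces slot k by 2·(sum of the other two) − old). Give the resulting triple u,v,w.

start (2,-4,-2) = (f(1,0),f(0,1),f(1,1))
replace slot 2: 2·(2+(-2)) − (-4) = 4 → (2,4,-2)

2,4,-2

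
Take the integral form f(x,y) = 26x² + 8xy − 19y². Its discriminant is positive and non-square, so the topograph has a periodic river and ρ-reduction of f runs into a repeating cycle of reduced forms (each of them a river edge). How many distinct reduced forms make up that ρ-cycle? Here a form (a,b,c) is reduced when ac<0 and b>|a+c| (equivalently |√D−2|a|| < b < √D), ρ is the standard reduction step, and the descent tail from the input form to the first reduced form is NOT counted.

D = 2040, ⌊√D⌋ = 45
river: ρ → (-19,30,15)
river: ρ → (15,30,-19)
river: ρ → (-19,8,26)
river: ρ → (26,44,-1)
river: ρ → (-1,44,26)
river: ρ → (26,8,-19)
ρ-cycle length = 6 (tail of 0 descent steps not counted)

6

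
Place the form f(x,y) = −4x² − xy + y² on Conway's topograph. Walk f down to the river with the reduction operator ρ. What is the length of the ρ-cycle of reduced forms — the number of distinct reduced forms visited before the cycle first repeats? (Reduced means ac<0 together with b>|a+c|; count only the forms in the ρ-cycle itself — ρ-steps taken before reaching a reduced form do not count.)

D = 17, ⌊√D⌋ = 4
descent: ρ → (1,3,-2)  [lands on river]
river: ρ → (-2,1,2)
river: ρ → (2,3,-1)
river: ρ → (-1,3,2)
river: ρ → (2,1,-2)
river: ρ → (-2,3,1)
ρ-cycle length = 6 (tail of 1 descent step not counted)

6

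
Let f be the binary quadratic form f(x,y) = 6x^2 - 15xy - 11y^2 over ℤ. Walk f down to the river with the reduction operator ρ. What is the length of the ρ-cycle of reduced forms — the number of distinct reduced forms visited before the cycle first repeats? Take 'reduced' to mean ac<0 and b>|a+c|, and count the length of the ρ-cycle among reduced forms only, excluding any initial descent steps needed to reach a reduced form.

D = 489, ⌊√D⌋ = 22
descent: ρ → (-11,15,6)  [lands on river]
river: ρ → (6,21,-2)
river: ρ → (-2,19,16)
river: ρ → (16,13,-5)
river: ρ → (-5,17,10)
river: ρ → (10,3,-12)
river: ρ → (-12,21,1)
river: ρ → (1,21,-12)
river: ρ → (-12,3,10)
river: ρ → (10,17,-5)
river: ρ → (-5,13,16)
river: ρ → (16,19,-2)
river: ρ → (-2,21,6)
river: ρ → (6,15,-11)
river: ρ → (-11,7,10)
river: ρ → (10,13,-8)
river: ρ → (-8,19,4)
river: ρ → (4,21,-3)
river: ρ → (-3,21,4)
river: ρ → (4,19,-8)
river: ρ → (-8,13,10)
river: ρ → (10,7,-11)
ρ-cycle length = 22 (tail of 1 descent step not counted)

22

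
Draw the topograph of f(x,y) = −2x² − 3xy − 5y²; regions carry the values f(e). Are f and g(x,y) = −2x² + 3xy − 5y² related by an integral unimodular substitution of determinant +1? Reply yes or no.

D₁ = -31, D₂ = -31
f is negative-definite; reduce −f:
−f: translate: b→-1 (≡3 mod 4), so (2,3,5)→(2,-1,4)
−f: reduced (well bottom): (2,-1,4) with a≤c, −a<b≤a
flip sign back: reduced form of f is (-2,1,-4)
g is negative-definite; reduce −g:
−g: translate: b→1 (≡-3 mod 4), so (2,-3,5)→(2,1,4)
−g: reduced (well bottom): (2,1,4) with a≤c, −a<b≤a
flip sign back: reduced form of g is (-2,-1,-4)
reduced forms (-2, 1, -4) vs (-2, -1, -4) ⇒ inequivalent

no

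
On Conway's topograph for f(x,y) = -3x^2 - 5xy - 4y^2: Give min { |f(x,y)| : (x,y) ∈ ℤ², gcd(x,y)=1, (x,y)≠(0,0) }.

translate: b→-1 (≡5 mod 6), so (3,5,4)→(3,-1,2)
flip: (3,-1,2)→(2,1,3)
reduced (well bottom): (2,1,3) with a≤c, −a<b≤a
well minimum |f| = |-2| = 2 (negative-definite)

2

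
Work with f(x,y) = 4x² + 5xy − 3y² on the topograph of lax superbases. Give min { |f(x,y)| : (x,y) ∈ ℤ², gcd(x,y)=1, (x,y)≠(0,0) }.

river: ρ → (-3,7,2)
river: ρ → (2,5,-6)
river: ρ → (-6,7,1)
river: ρ → (1,7,-6)
river: ρ → (-6,5,2)
river: ρ → (2,7,-3)
river: ρ → (-3,5,4)
river: ρ → (4,3,-4)
river: ρ → (-4,5,3)
river: ρ → (3,7,-2)
river: ρ → (-2,5,6)
river: ρ → (6,7,-1)
river: ρ → (-1,7,6)
river: ρ → (6,5,-2)
river: ρ → (-2,7,3)
river: ρ → (3,5,-4)
river: ρ → (-4,3,4)
river: ρ → (4,5,-3)
closes: descent 0, river 18
min |a| on river = 1

1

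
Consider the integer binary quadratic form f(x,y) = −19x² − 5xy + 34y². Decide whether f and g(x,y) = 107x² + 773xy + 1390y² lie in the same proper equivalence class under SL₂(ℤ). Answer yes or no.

D₁ = 2609, D₂ = 2609
river cycle of f (length 78): (-19, 33, 20), (20, 47, -5), (-5, 43, 38), (38, 33, -10), (-10, 47, 10), (10, 33, -38), (-38, 43, 5), (5, 47, -20), (-20, 33, 19), (19, 43, -10), … (68 more)
river cycle of g (length 78): (10, 43, -19), (-19, 33, 20), (20, 47, -5), (-5, 43, 38), (38, 33, -10), (-10, 47, 10), (10, 33, -38), (-38, 43, 5), (5, 47, -20), (-20, 33, 19), … (68 more)
cycles coincide ⇒ equivalent

yes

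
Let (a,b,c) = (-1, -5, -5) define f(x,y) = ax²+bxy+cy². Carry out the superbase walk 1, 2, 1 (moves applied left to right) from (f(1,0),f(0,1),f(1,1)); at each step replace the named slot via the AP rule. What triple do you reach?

start (-1,-5,-11) = (f(1,0),f(0,1),f(1,1))
replace slot 1: 2·((-5)+(-11)) − (-1) = -31 → (-31,-5,-11)
replace slot 2: 2·((-31)+(-11)) − (-5) = -79 → (-31,-79,-11)
replace slot 1: 2·((-79)+(-11)) − (-31) = -149 → (-149,-79,-11)

-149,-79,-11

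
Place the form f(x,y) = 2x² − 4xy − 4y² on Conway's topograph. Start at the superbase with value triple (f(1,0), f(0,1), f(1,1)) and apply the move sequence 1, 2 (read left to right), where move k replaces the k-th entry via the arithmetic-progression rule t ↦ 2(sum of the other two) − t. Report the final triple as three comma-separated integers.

start (2,-4,-6) = (f(1,0),f(0,1),f(1,1))
replace slot 1: 2·((-4)+(-6)) − 2 = -22 → (-22,-4,-6)
replace slot 2: 2·((-22)+(-6)) − (-4) = -52 → (-22,-52,-6)

-22,-52,-6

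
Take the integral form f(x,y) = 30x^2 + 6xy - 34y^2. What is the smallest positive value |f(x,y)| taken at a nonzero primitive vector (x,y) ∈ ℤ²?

river: ρ → (-34,62,2)
river: ρ → (2,62,-34)
river: ρ → (-34,6,30)
river: ρ → (30,54,-10)
river: ρ → (-10,46,50)
river: ρ → (50,54,-6)
river: ρ → (-6,54,50)
river: ρ → (50,46,-10)
river: ρ → (-10,54,30)
river: ρ → (30,6,-34)
closes: descent 0, river 10
min |a| on river = 2

2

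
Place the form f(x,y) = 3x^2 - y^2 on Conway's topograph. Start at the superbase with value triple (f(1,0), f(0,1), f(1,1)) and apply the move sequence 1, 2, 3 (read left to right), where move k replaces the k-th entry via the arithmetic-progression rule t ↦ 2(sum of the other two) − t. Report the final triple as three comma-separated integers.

start (3,-1,2) = (f(1,0),f(0,1),f(1,1))
replace slot 1: 2·((-1)+2) − 3 = -1 → (-1,-1,2)
replace slot 2: 2·((-1)+2) − (-1) = 3 → (-1,3,2)
replace slot 3: 2·((-1)+3) − 2 = 2 → (-1,3,2)

-1,3,2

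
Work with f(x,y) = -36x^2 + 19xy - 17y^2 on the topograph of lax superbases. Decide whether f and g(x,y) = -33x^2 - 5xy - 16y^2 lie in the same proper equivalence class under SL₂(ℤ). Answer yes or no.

D₁ = -2087, D₂ = -2087
f is negative-definite; reduce −f:
−f: flip: (36,-19,17)→(17,19,36)
−f: translate: b→-15 (≡19 mod 34), so (17,19,36)→(17,-15,34)
−f: reduced (well bottom): (17,-15,34) with a≤c, −a<b≤a
flip sign back: reduced form of f is (-17,15,-34)
g is negative-definite; reduce −g:
−g: flip: (33,5,16)→(16,-5,33)
−g: reduced (well bottom): (16,-5,33) with a≤c, −a<b≤a
flip sign back: reduced form of g is (-16,5,-33)
reduced forms (-17, 15, -34) vs (-16, 5, -33) ⇒ inequivalent

no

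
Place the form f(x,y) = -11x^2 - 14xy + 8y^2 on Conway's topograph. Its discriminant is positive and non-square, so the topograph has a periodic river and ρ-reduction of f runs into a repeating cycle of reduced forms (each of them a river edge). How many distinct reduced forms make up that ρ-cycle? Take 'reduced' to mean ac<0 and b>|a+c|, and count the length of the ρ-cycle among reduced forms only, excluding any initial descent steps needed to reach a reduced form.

D = 548, ⌊√D⌋ = 23
descent: ρ → (8,14,-11)  [lands on river]
river: ρ → (-11,8,11)
river: ρ → (11,14,-8)
river: ρ → (-8,18,7)
river: ρ → (7,10,-16)
river: ρ → (-16,22,1)
river: ρ → (1,22,-16)
river: ρ → (-16,10,7)
river: ρ → (7,18,-8)
river: ρ → (-8,14,11)
river: ρ → (11,8,-11)
river: ρ → (-11,14,8)
river: ρ → (8,18,-7)
river: ρ → (-7,10,16)
river: ρ → (16,22,-1)
river: ρ → (-1,22,16)
river: ρ → (16,10,-7)
river: ρ → (-7,18,8)
ρ-cycle length = 18 (tail of 1 descent step not counted)

18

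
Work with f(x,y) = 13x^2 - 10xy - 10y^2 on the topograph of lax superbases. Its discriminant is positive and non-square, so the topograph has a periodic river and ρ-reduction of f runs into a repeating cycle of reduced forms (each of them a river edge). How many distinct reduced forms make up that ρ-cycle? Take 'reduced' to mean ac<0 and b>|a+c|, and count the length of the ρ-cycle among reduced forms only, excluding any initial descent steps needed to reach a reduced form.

D = 620, ⌊√D⌋ = 24
descent: ρ → (-10,10,13)  [lands on river]
river: ρ → (13,16,-7)
river: ρ → (-7,12,17)
river: ρ → (17,22,-2)
river: ρ → (-2,22,17)
river: ρ → (17,12,-7)
river: ρ → (-7,16,13)
river: ρ → (13,10,-10)
ρ-cycle length = 8 (tail of 1 descent step not counted)

8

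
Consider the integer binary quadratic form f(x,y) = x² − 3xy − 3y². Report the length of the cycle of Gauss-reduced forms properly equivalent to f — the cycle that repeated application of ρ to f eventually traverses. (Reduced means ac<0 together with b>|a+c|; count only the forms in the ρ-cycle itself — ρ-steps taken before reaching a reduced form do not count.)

D = 21, ⌊√D⌋ = 4
descent: ρ → (-3,3,1)  [lands on river]
river: ρ → (1,3,-3)
ρ-cycle length = 2 (tail of 1 descent step not counted)

2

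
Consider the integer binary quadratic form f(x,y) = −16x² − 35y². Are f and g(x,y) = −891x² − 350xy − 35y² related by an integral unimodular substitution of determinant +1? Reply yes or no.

D₁ = -2240, D₂ = -2240
f is negative-definite; reduce −f:
−f: reduced (well bottom): (16,0,35) with a≤c, −a<b≤a
flip sign back: reduced form of f is (-16,0,-35)
g is negative-definite; reduce −g:
−g: flip: (891,350,35)→(35,-350,891)
−g: translate: b→0 (≡-350 mod 70), so (35,-350,891)→(35,0,16)
−g: flip: (35,0,16)→(16,0,35)
−g: reduced (well bottom): (16,0,35) with a≤c, −a<b≤a
flip sign back: reduced form of g is (-16,0,-35)
reduced forms (-16, 0, -35) vs (-16, 0, -35) ⇒ equivalent

yes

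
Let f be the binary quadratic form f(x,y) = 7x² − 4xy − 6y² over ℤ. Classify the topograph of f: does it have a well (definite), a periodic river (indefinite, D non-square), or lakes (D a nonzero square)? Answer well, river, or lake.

D = b²−4ac = (-4)² − 4·7·(-6) = 184
D > 0 non-square ⇒ indefinite ⇒ periodic river

river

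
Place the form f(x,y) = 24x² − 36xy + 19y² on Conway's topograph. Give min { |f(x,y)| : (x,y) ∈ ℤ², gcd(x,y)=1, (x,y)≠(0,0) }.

translate: b→12 (≡-36 mod 48), so (24,-36,19)→(24,12,7)
flip: (24,12,7)→(7,-12,24)
translate: b→2 (≡-12 mod 14), so (7,-12,24)→(7,2,19)
reduced (well bottom): (7,2,19) with a≤c, −a<b≤a
well minimum = a = 7

7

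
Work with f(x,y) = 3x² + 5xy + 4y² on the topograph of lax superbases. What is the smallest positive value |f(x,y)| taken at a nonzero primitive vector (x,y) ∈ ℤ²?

translate: b→-1 (≡5 mod 6), so (3,5,4)→(3,-1,2)
flip: (3,-1,2)→(2,1,3)
reduced (well bottom): (2,1,3) with a≤c, −a<b≤a
well minimum = a = 2

2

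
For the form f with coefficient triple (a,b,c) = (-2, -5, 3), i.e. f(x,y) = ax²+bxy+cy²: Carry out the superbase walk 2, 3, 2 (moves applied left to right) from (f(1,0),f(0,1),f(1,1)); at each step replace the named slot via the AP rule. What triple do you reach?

start (-2,3,-4) = (f(1,0),f(0,1),f(1,1))
replace slot 2: 2·((-2)+(-4)) − 3 = -15 → (-2,-15,-4)
replace slot 3: 2·((-2)+(-15)) − (-4) = -30 → (-2,-15,-30)
replace slot 2: 2·((-2)+(-30)) − (-15) = -49 → (-2,-49,-30)

-2,-49,-30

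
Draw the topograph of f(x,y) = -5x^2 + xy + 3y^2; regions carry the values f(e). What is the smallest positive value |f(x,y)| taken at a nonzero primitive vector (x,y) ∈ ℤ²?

descent: ρ → (3,5,-3)  [lands on river]
river: ρ → (-3,7,1)
river: ρ → (1,7,-3)
river: ρ → (-3,5,3)
river: ρ → (3,7,-1)
river: ρ → (-1,7,3)
closes: descent 1, river 6
min |a| on river = 1

1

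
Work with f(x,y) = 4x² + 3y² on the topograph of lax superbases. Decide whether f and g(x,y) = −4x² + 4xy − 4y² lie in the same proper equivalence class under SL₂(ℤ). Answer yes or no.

D₁ = -48, D₂ = -48
f: flip: (4,0,3)→(3,0,4)
f: reduced (well bottom): (3,0,4) with a≤c, −a<b≤a
g is negative-definite; reduce −g:
−g: translate: b→4 (≡-4 mod 8), so (4,-4,4)→(4,4,4)
−g: reduced (well bottom): (4,4,4) with a≤c, −a<b≤a
flip sign back: reduced form of g is (-4,-4,-4)
reduced forms (3, 0, 4) vs (-4, -4, -4) ⇒ inequivalent

no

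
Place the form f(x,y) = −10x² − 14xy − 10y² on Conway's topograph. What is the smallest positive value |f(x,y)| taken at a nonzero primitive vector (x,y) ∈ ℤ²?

translate: b→-6 (≡14 mod 20), so (10,14,10)→(10,-6,6)
flip: (10,-6,6)→(6,6,10)
reduced (well bottom): (6,6,10) with a≤c, −a<b≤a
well minimum |f| = |-6| = 6 (negative-definite)

6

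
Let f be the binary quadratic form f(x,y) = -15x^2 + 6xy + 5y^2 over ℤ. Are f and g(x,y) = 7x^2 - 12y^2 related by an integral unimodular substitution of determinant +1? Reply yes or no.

D₁ = 336, D₂ = 336
river cycle of f (length 4): (5, 14, -7), (-7, 14, 5), (5, 16, -4), (-4, 16, 5)
river cycle of g (length 4): (7, 14, -5), (-5, 16, 4), (4, 16, -5), (-5, 14, 7)
cycles differ ⇒ inequivalent

no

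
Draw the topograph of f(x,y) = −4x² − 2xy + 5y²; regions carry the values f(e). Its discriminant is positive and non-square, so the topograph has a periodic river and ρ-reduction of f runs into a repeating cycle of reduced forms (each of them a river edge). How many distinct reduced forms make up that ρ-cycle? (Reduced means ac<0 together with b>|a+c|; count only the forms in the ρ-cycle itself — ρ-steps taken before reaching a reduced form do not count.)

D = 84, ⌊√D⌋ = 9
descent: ρ → (5,2,-4)  [lands on river]
river: ρ → (-4,6,3)
river: ρ → (3,6,-4)
river: ρ → (-4,2,5)
river: ρ → (5,8,-1)
river: ρ → (-1,8,5)
ρ-cycle length = 6 (tail of 1 descent step not counted)

6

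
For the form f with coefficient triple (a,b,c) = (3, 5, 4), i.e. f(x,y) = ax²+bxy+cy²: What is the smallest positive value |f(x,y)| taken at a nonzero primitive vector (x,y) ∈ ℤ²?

translate: b→-1 (≡5 mod 6), so (3,5,4)→(3,-1,2)
flip: (3,-1,2)→(2,1,3)
reduced (well bottom): (2,1,3) with a≤c, −a<b≤a
well minimum = a = 2

2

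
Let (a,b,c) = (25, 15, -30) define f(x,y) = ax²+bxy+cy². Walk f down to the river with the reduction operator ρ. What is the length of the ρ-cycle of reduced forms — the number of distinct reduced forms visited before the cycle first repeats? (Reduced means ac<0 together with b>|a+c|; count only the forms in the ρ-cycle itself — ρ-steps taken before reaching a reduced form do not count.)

D = 3225, ⌊√D⌋ = 56
river: ρ → (-30,45,10)
river: ρ → (10,55,-5)
river: ρ → (-5,55,10)
river: ρ → (10,45,-30)
river: ρ → (-30,15,25)
river: ρ → (25,35,-20)
river: ρ → (-20,45,15)
river: ρ → (15,45,-20)
river: ρ → (-20,35,25)
river: ρ → (25,15,-30)
ρ-cycle length = 10 (tail of 0 descent steps not counted)

10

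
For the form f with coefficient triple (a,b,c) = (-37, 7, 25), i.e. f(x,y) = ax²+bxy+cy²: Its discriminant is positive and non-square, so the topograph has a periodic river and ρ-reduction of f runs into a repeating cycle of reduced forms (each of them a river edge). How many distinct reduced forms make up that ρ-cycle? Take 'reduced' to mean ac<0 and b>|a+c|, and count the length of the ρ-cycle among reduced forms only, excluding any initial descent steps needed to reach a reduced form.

D = 3749, ⌊√D⌋ = 61
descent: ρ → (25,43,-19)  [lands on river]
river: ρ → (-19,33,35)
river: ρ → (35,37,-17)
river: ρ → (-17,31,41)
river: ρ → (41,51,-7)
river: ρ → (-7,61,1)
river: ρ → (1,61,-7)
river: ρ → (-7,51,41)
river: ρ → (41,31,-17)
river: ρ → (-17,37,35)
river: ρ → (35,33,-19)
river: ρ → (-19,43,25)
river: ρ → (25,57,-5)
river: ρ → (-5,53,47)
river: ρ → (47,41,-11)
river: ρ → (-11,47,35)
river: ρ → (35,23,-23)
river: ρ → (-23,23,35)
river: ρ → (35,47,-11)
river: ρ → (-11,41,47)
river: ρ → (47,53,-5)
river: ρ → (-5,57,25)
ρ-cycle length = 22 (tail of 1 descent step not counted)

22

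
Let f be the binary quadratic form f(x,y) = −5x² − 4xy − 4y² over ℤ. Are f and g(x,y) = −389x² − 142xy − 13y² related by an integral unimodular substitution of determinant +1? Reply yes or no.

D₁ = -64, D₂ = -64
f is negative-definite; reduce −f:
−f: flip: (5,4,4)→(4,-4,5)
−f: translate: b→4 (≡-4 mod 8), so (4,-4,5)→(4,4,5)
−f: reduced (well bottom): (4,4,5) with a≤c, −a<b≤a
flip sign back: reduced form of f is (-4,-4,-5)
g is negative-definite; reduce −g:
−g: flip: (389,142,13)→(13,-142,389)
−g: translate: b→-12 (≡-142 mod 26), so (13,-142,389)→(13,-12,4)
−g: flip: (13,-12,4)→(4,12,13)
−g: translate: b→4 (≡12 mod 8), so (4,12,13)→(4,4,5)
−g: reduced (well bottom): (4,4,5) with a≤c, −a<b≤a
flip sign back: reduced form of g is (-4,-4,-5)
reduced forms (-4, -4, -5) vs (-4, -4, -5) ⇒ equivalent

yes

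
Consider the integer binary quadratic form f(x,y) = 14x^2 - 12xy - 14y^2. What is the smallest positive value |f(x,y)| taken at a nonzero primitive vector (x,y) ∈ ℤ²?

descent: ρ → (-14,12,14)  [lands on river]
river: ρ → (14,16,-12)
river: ρ → (-12,8,18)
river: ρ → (18,28,-2)
river: ρ → (-2,28,18)
river: ρ → (18,8,-12)
river: ρ → (-12,16,14)
river: ρ → (14,12,-14)
river: ρ → (-14,16,12)
river: ρ → (12,8,-18)
river: ρ → (-18,28,2)
river: ρ → (2,28,-18)
river: ρ → (-18,8,12)
river: ρ → (12,16,-14)
closes: descent 1, river 14
min |a| on river = 2

2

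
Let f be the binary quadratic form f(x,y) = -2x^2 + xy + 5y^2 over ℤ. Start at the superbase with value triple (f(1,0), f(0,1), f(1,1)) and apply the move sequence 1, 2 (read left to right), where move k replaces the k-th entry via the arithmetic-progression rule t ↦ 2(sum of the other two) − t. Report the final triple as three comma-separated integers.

start (-2,5,4) = (f(1,0),f(0,1),f(1,1))
replace slot 1: 2·(5+4) − (-2) = 20 → (20,5,4)
replace slot 2: 2·(20+4) − 5 = 43 → (20,43,4)

20,43,4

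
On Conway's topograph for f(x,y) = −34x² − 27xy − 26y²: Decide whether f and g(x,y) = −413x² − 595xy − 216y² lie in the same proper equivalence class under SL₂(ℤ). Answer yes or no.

D₁ = -2807, D₂ = -2807
f is negative-definite; reduce −f:
−f: flip: (34,27,26)→(26,-27,34)
−f: translate: b→25 (≡-27 mod 52), so (26,-27,34)→(26,25,33)
−f: reduced (well bottom): (26,25,33) with a≤c, −a<b≤a
flip sign back: reduced form of f is (-26,-25,-33)
g is negative-definite; reduce −g:
−g: translate: b→-231 (≡595 mod 826), so (413,595,216)→(413,-231,34)
−g: flip: (413,-231,34)→(34,231,413)
−g: translate: b→27 (≡231 mod 68), so (34,231,413)→(34,27,26)
−g: flip: (34,27,26)→(26,-27,34)
−g: translate: b→25 (≡-27 mod 52), so (26,-27,34)→(26,25,33)
−g: reduced (well bottom): (26,25,33) with a≤c, −a<b≤a
flip sign back: reduced form of g is (-26,-25,-33)
reduced forms (-26, -25, -33) vs (-26, -25, -33) ⇒ equivalent

yes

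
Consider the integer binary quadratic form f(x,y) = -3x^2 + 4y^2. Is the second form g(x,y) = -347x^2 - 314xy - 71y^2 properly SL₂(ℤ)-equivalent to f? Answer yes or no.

D₁ = 48, D₂ = 48
river cycle of f (length 2): (-3, 6, 1), (1, 6, -3)
river cycle of g (length 2): (-3, 6, 1), (1, 6, -3)
cycles coincide ⇒ equivalent

yes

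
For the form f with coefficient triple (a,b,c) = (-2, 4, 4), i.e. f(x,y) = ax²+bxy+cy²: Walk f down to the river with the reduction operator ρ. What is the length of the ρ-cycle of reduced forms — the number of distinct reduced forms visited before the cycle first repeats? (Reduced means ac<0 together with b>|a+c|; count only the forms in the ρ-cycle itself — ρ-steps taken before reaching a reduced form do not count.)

D = 48, ⌊√D⌋ = 6
river: ρ → (4,4,-2)
river: ρ → (-2,4,4)
ρ-cycle length = 2 (tail of 0 descent steps not counted)

2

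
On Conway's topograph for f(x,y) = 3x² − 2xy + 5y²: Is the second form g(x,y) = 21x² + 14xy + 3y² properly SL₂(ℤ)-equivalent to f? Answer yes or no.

D₁ = -56, D₂ = -56
f: reduced (well bottom): (3,-2,5) with a≤c, −a<b≤a
g: flip: (21,14,3)→(3,-14,21)
g: translate: b→-2 (≡-14 mod 6), so (3,-14,21)→(3,-2,5)
g: reduced (well bottom): (3,-2,5) with a≤c, −a<b≤a
reduced forms (3, -2, 5) vs (3, -2, 5) ⇒ equivalent

yes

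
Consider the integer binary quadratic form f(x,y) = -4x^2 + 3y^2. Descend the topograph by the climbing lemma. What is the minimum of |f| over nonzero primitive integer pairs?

descent: ρ → (3,6,-1)  [lands on river]
river: ρ → (-1,6,3)
closes: descent 1, river 2
min |a| on river = 1

1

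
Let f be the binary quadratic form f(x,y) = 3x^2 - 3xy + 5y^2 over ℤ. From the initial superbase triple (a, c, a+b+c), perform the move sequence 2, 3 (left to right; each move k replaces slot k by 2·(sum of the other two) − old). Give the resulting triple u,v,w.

start (3,5,5) = (f(1,0),f(0,1),f(1,1))
replace slot 2: 2·(3+5) − 5 = 11 → (3,11,5)
replace slot 3: 2·(3+11) − 5 = 23 → (3,11,23)

3,11,23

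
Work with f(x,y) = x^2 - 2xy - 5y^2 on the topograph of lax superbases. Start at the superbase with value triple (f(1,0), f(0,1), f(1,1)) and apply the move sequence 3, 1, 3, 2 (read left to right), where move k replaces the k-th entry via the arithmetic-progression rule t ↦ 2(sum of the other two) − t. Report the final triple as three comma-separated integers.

start (1,-5,-6) = (f(1,0),f(0,1),f(1,1))
replace slot 3: 2·(1+(-5)) − (-6) = -2 → (1,-5,-2)
replace slot 1: 2·((-5)+(-2)) − 1 = -15 → (-15,-5,-2)
replace slot 3: 2·((-15)+(-5)) − (-2) = -38 → (-15,-5,-38)
replace slot 2: 2·((-15)+(-38)) − (-5) = -101 → (-15,-101,-38)

-15,-101,-38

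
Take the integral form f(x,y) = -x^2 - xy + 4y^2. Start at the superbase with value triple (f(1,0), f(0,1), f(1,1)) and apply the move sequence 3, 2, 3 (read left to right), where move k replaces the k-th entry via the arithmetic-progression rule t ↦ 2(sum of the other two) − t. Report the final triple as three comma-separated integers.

start (-1,4,2) = (f(1,0),f(0,1),f(1,1))
replace slot 3: 2·((-1)+4) − 2 = 4 → (-1,4,4)
replace slot 2: 2·((-1)+4) − 4 = 2 → (-1,2,4)
replace slot 3: 2·((-1)+2) − 4 = -2 → (-1,2,-2)

-1,2,-2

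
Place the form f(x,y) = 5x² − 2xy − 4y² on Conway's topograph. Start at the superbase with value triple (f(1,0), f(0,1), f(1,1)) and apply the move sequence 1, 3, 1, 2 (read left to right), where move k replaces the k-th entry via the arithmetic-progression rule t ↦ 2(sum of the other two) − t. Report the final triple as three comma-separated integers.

start (5,-4,-1) = (f(1,0),f(0,1),f(1,1))
replace slot 1: 2·((-4)+(-1)) − 5 = -15 → (-15,-4,-1)
replace slot 3: 2·((-15)+(-4)) − (-1) = -37 → (-15,-4,-37)
replace slot 1: 2·((-4)+(-37)) − (-15) = -67 → (-67,-4,-37)
replace slot 2: 2·((-67)+(-37)) − (-4) = -204 → (-67,-204,-37)

-67,-204,-37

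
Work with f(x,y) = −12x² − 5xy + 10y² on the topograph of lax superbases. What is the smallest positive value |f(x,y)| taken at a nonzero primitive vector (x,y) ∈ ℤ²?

descent: ρ → (10,5,-12)  [lands on river]
river: ρ → (-12,19,3)
river: ρ → (3,17,-18)
river: ρ → (-18,19,2)
river: ρ → (2,21,-8)
river: ρ → (-8,11,12)
river: ρ → (12,13,-7)
river: ρ → (-7,15,10)
closes: descent 1, river 8
min |a| on river = 2

2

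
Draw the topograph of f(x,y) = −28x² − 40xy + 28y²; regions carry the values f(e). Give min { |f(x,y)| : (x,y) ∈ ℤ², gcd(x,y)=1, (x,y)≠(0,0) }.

descent: ρ → (28,40,-28)  [lands on river]
river: ρ → (-28,16,40)
river: ρ → (40,64,-4)
river: ρ → (-4,64,40)
river: ρ → (40,16,-28)
river: ρ → (-28,40,28)
river: ρ → (28,16,-40)
river: ρ → (-40,64,4)
river: ρ → (4,64,-40)
river: ρ → (-40,16,28)
closes: descent 1, river 10
min |a| on river = 4

4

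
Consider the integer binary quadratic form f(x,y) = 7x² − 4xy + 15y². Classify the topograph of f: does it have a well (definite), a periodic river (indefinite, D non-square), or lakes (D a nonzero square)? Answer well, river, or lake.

D = b²−4ac = (-4)² − 4·7·15 = -404
D < 0 ⇒ definite ⇒ every region one sign ⇒ single well

well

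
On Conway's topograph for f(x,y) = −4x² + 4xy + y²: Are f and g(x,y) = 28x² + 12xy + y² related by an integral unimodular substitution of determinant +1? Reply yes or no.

D₁ = 32, D₂ = 32
river cycle of f (length 2): (1, 4, -4), (-4, 4, 1)
river cycle of g (length 2): (1, 4, -4), (-4, 4, 1)
cycles coincide ⇒ equivalent

yes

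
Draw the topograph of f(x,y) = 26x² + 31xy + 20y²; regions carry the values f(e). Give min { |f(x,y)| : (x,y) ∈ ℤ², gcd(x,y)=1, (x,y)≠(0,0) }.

translate: b→-21 (≡31 mod 52), so (26,31,20)→(26,-21,15)
flip: (26,-21,15)→(15,21,26)
translate: b→-9 (≡21 mod 30), so (15,21,26)→(15,-9,20)
reduced (well bottom): (15,-9,20) with a≤c, −a<b≤a
well minimum = a = 15

15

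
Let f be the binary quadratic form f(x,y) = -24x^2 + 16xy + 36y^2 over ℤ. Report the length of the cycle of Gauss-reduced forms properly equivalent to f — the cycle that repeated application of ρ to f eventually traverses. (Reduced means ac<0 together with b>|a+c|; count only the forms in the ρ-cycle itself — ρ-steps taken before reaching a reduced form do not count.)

D = 3712, ⌊√D⌋ = 60
river: ρ → (36,56,-4)
river: ρ → (-4,56,36)
river: ρ → (36,16,-24)
river: ρ → (-24,32,28)
river: ρ → (28,24,-28)
river: ρ → (-28,32,24)
river: ρ → (24,16,-36)
river: ρ → (-36,56,4)
river: ρ → (4,56,-36)
river: ρ → (-36,16,24)
river: ρ → (24,32,-28)
river: ρ → (-28,24,28)
river: ρ → (28,32,-24)
river: ρ → (-24,16,36)
ρ-cycle length = 14 (tail of 0 descent steps not counted)

14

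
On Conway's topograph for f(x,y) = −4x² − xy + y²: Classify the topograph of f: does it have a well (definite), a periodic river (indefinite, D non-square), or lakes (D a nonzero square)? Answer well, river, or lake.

D = b²−4ac = (-1)² − 4·(-4)·1 = 17
D > 0 non-square ⇒ indefinite ⇒ periodic river

river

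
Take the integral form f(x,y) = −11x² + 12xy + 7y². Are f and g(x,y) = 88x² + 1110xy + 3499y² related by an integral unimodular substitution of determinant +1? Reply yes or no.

D₁ = 452, D₂ = 452
river cycle of f (length 18): (7, 16, -7), (-7, 12, 11), (11, 10, -8), (-8, 6, 13), (13, 20, -1), (-1, 20, 13), (13, 6, -8), (-8, 10, 11), (11, 12, -7), (-7, 16, 7), … (8 more)
river cycle of g (length 18): (7, 16, -7), (-7, 12, 11), (11, 10, -8), (-8, 6, 13), (13, 20, -1), (-1, 20, 13), (13, 6, -8), (-8, 10, 11), (11, 12, -7), (-7, 16, 7), … (8 more)
cycles coincide ⇒ equivalent

yes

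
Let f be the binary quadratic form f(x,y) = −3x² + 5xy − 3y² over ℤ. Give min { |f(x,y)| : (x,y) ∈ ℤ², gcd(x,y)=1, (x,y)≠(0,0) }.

translate: b→1 (≡-5 mod 6), so (3,-5,3)→(3,1,1)
flip: (3,1,1)→(1,-1,3)
translate: b→1 (≡-1 mod 2), so (1,-1,3)→(1,1,3)
reduced (well bottom): (1,1,3) with a≤c, −a<b≤a
well minimum |f| = |-1| = 1 (negative-definite)

1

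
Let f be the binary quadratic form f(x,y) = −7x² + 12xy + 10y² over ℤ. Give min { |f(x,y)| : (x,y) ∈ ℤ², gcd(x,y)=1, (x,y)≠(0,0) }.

river: ρ → (10,8,-9)
river: ρ → (-9,10,9)
river: ρ → (9,8,-10)
river: ρ → (-10,12,7)
river: ρ → (7,16,-6)
river: ρ → (-6,20,1)
river: ρ → (1,20,-6)
river: ρ → (-6,16,7)
river: ρ → (7,12,-10)
river: ρ → (-10,8,9)
river: ρ → (9,10,-9)
river: ρ → (-9,8,10)
river: ρ → (10,12,-7)
river: ρ → (-7,16,6)
river: ρ → (6,20,-1)
river: ρ → (-1,20,6)
river: ρ → (6,16,-7)
river: ρ → (-7,12,10)
closes: descent 0, river 18
min |a| on river = 1

1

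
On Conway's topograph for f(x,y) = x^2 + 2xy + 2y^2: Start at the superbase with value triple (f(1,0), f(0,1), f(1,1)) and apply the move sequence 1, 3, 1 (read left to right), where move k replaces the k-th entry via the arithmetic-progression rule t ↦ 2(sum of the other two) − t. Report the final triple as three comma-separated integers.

start (1,2,5) = (f(1,0),f(0,1),f(1,1))
replace slot 1: 2·(2+5) − 1 = 13 → (13,2,5)
replace slot 3: 2·(13+2) − 5 = 25 → (13,2,25)
replace slot 1: 2·(2+25) − 13 = 41 → (41,2,25)

41,2,25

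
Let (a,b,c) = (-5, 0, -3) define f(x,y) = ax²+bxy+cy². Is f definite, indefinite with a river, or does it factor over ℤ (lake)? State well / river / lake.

D = b²−4ac = 0² − 4·(-5)·(-3) = -60
D < 0 ⇒ definite ⇒ every region one sign ⇒ single well

well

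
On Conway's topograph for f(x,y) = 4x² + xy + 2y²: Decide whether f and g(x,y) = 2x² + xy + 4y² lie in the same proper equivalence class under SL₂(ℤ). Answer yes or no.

D₁ = -31, D₂ = -31
f: flip: (4,1,2)→(2,-1,4)
f: reduced (well bottom): (2,-1,4) with a≤c, −a<b≤a
g: reduced (well bottom): (2,1,4) with a≤c, −a<b≤a
reduced forms (2, -1, 4) vs (2, 1, 4) ⇒ inequivalent

no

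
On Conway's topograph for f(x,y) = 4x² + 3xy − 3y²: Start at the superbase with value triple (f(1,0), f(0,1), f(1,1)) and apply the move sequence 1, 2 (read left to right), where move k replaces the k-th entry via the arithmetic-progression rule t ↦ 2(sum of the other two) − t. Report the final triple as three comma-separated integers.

start (4,-3,4) = (f(1,0),f(0,1),f(1,1))
replace slot 1: 2·((-3)+4) − 4 = -2 → (-2,-3,4)
replace slot 2: 2·((-2)+4) − (-3) = 7 → (-2,7,4)

-2,7,4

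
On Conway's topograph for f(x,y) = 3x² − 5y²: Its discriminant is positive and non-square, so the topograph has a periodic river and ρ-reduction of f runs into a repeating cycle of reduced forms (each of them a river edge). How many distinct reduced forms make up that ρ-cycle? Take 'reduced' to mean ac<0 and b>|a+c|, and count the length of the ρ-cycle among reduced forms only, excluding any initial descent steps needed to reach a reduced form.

D = 60, ⌊√D⌋ = 7
descent: ρ → (-5,0,3)
descent: ρ → (3,6,-2)  [lands on river]
river: ρ → (-2,6,3)
ρ-cycle length = 2 (tail of 2 descent steps not counted)

2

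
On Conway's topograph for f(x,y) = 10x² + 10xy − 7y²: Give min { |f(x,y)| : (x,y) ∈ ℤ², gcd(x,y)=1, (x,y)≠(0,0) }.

river: ρ → (-7,18,2)
river: ρ → (2,18,-7)
river: ρ → (-7,10,10)
river: ρ → (10,10,-7)
closes: descent 0, river 4
min |a| on river = 2

2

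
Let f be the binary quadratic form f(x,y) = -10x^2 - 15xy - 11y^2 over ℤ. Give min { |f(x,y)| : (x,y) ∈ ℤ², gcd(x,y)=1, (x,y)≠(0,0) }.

translate: b→-5 (≡15 mod 20), so (10,15,11)→(10,-5,6)
flip: (10,-5,6)→(6,5,10)
reduced (well bottom): (6,5,10) with a≤c, −a<b≤a
well minimum |f| = |-6| = 6 (negative-definite)

6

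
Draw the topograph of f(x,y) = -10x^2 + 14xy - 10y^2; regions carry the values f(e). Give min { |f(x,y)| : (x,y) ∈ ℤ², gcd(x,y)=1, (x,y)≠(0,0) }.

translate: b→6 (≡-14 mod 20), so (10,-14,10)→(10,6,6)
flip: (10,6,6)→(6,-6,10)
translate: b→6 (≡-6 mod 12), so (6,-6,10)→(6,6,10)
reduced (well bottom): (6,6,10) with a≤c, −a<b≤a
well minimum |f| = |-6| = 6 (negative-definite)

6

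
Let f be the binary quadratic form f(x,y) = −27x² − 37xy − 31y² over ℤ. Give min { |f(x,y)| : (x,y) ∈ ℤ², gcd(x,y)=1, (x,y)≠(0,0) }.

translate: b→-17 (≡37 mod 54), so (27,37,31)→(27,-17,21)
flip: (27,-17,21)→(21,17,27)
reduced (well bottom): (21,17,27) with a≤c, −a<b≤a
well minimum |f| = |-21| = 21 (negative-definite)

21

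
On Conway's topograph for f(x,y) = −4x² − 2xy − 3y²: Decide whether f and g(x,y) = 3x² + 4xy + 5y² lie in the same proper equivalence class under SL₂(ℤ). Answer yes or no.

D₁ = -44, D₂ = -44
f is negative-definite; reduce −f:
−f: flip: (4,2,3)→(3,-2,4)
−f: reduced (well bottom): (3,-2,4) with a≤c, −a<b≤a
flip sign back: reduced form of f is (-3,2,-4)
g: translate: b→-2 (≡4 mod 6), so (3,4,5)→(3,-2,4)
g: reduced (well bottom): (3,-2,4) with a≤c, −a<b≤a
reduced forms (-3, 2, -4) vs (3, -2, 4) ⇒ inequivalent

no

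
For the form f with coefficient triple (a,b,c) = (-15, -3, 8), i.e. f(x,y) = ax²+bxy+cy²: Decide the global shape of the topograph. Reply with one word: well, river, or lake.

D = b²−4ac = (-3)² − 4·(-15)·8 = 489
D > 0 non-square ⇒ indefinite ⇒ periodic river

river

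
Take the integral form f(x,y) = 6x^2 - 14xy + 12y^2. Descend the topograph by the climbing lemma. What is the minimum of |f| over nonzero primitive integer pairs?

translate: b→-2 (≡-14 mod 12), so (6,-14,12)→(6,-2,4)
flip: (6,-2,4)→(4,2,6)
reduced (well bottom): (4,2,6) with a≤c, −a<b≤a
well minimum = a = 4

4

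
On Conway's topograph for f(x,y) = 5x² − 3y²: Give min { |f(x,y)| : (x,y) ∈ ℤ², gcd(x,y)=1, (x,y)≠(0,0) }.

descent: ρ → (-3,6,2)  [lands on river]
river: ρ → (2,6,-3)
closes: descent 1, river 2
min |a| on river = 2

2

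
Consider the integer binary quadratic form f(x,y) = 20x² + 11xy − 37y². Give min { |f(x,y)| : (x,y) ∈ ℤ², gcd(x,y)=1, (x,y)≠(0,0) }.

descent: ρ → (-37,-11,20)
descent: ρ → (20,51,-6)  [lands on river]
river: ρ → (-6,45,44)
river: ρ → (44,43,-7)
river: ρ → (-7,55,2)
river: ρ → (2,53,-34)
river: ρ → (-34,15,21)
river: ρ → (21,27,-28)
river: ρ → (-28,29,20)
closes: descent 2, river 8
min |a| on river = 2

2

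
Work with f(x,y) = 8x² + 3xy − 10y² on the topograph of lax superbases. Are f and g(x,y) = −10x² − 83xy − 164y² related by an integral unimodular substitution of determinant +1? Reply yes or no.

D₁ = 329, D₂ = 329
river cycle of f (length 16): (-10, 17, 1), (1, 17, -10), (-10, 3, 8), (8, 13, -5), (-5, 17, 2), (2, 15, -13), (-13, 11, 4), (4, 13, -10), (-10, 7, 7), (7, 7, -10), … (6 more)
river cycle of g (length 16): (-10, 17, 1), (1, 17, -10), (-10, 3, 8), (8, 13, -5), (-5, 17, 2), (2, 15, -13), (-13, 11, 4), (4, 13, -10), (-10, 7, 7), (7, 7, -10), … (6 more)
cycles coincide ⇒ equivalent

yes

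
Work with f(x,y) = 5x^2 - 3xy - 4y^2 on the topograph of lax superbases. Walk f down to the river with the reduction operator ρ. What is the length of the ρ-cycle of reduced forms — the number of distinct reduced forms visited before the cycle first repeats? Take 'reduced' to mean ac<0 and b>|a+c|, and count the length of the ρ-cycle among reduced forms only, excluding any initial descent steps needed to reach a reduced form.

D = 89, ⌊√D⌋ = 9
descent: ρ → (-4,3,5)  [lands on river]
river: ρ → (5,7,-2)
river: ρ → (-2,9,1)
river: ρ → (1,9,-2)
river: ρ → (-2,7,5)
river: ρ → (5,3,-4)
river: ρ → (-4,5,4)
river: ρ → (4,3,-5)
river: ρ → (-5,7,2)
river: ρ → (2,9,-1)
river: ρ → (-1,9,2)
river: ρ → (2,7,-5)
river: ρ → (-5,3,4)
river: ρ → (4,5,-4)
ρ-cycle length = 14 (tail of 1 descent step not counted)

14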